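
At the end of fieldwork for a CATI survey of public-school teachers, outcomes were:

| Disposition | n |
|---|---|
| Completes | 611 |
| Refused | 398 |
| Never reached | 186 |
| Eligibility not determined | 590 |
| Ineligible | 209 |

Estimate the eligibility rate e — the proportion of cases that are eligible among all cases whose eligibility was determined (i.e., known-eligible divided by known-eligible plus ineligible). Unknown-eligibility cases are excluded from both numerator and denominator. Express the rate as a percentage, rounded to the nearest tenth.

Eligible (known) = 611 + 398 + 186 = 1195
e = 1195 / (1195 + 209) = 1195 / 1404 = 0.8511

85.1%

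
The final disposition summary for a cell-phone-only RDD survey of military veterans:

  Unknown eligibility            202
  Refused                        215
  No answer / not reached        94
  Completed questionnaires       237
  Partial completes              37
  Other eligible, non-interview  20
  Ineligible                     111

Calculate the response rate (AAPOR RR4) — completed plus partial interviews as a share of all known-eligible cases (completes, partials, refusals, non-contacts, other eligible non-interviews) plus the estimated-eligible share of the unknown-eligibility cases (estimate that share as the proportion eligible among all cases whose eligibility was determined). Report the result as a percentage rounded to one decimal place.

Num: 237 + 37 = 274
Known eligible: 237 + 37 + 215 + 94 + 20 = 603
e = 603 / (603 + 111) = 603 / 714 = 0.8445
Estimated eligible among unknowns: 0.8445 × 202 = 170.59
Denom: 603 + 170.59 = 773.59
RR4 = 274 / 773.59 = 0.3542

35.4%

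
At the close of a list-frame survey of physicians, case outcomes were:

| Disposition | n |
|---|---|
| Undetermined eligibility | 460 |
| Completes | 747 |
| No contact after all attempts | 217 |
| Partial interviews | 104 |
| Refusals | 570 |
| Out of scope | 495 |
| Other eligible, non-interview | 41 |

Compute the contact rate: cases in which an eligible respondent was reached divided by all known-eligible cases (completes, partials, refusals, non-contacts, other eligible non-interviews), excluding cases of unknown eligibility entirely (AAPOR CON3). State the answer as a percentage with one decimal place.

87.1%

Top → 747 + 104 + 570 + 41 = 1462
Base → 747 + 104 + 570 + 217 + 41 = 1679
CON3 = 1462 / 1679 = 0.8708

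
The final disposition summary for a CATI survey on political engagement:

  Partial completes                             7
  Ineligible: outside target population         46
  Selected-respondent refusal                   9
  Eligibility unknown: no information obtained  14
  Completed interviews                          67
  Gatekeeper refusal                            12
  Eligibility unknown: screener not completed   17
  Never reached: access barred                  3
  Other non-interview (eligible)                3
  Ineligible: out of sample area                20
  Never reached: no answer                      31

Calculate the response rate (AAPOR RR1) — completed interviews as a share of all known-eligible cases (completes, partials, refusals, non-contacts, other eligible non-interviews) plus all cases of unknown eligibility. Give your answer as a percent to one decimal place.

Refusals = 12 + 9 = 21
No contact after all attempts = 31 + 3 = 34
Unknown if eligible = 17 + 14 = 31
Screened out, ineligible = 46 + 20 = 66
Top = 67
Denominator = 67 + 7 + 21 + 34 + 3 + 31 = 163
RR1 = 67 / 163 = 0.4110

41.1%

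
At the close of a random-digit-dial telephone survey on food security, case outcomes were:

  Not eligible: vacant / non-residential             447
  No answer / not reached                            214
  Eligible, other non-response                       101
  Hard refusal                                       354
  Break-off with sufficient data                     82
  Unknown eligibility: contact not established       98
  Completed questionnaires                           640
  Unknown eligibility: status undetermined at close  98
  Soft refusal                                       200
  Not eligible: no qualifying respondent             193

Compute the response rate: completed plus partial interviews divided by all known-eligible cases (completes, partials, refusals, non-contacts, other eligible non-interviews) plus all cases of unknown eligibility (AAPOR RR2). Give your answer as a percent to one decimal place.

Refusals = 354 + 200 = 554
Unknown if eligible = 98 + 98 = 196
Not eligible = 193 + 447 = 640
Top = 640 + 82 = 722
Base = 640 + 82 + 554 + 214 + 101 + 196 = 1787
RR2 = 722 / 1787 = 0.4040

40.4%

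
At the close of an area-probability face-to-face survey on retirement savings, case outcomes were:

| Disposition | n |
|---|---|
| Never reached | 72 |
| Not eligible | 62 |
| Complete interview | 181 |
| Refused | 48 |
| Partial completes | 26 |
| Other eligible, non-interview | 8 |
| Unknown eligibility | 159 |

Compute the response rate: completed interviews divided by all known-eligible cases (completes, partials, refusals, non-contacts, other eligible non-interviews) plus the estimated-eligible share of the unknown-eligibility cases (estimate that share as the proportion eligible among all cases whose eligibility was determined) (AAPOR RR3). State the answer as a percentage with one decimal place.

Top: 181
Determined eligible: 181 + 26 + 48 + 72 + 8 = 335
e = 335 / (335 + 62) = 335 / 397 = 0.8438
e × U: 0.8438 × 159 = 134.16
Base: 335 + 134.16 = 469.16
RR3 = 181 / 469.16 = 0.3858

38.6%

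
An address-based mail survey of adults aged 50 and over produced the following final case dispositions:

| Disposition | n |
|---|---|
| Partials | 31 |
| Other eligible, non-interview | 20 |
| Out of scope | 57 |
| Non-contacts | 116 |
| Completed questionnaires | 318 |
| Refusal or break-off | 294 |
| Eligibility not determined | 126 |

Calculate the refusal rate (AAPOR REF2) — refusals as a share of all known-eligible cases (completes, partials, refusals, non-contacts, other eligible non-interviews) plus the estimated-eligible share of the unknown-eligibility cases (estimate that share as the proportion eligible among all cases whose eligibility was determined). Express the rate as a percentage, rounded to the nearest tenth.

Num: 294
Known eligible: 318 + 31 + 294 + 116 + 20 = 779
e = 779 / (779 + 57) = 779 / 836 = 0.9318
Estimated eligible among unknowns: 0.9318 × 126 = 117.41
Base: 779 + 117.41 = 896.41
REF2 = 294 / 896.41 = 0.3280

32.8%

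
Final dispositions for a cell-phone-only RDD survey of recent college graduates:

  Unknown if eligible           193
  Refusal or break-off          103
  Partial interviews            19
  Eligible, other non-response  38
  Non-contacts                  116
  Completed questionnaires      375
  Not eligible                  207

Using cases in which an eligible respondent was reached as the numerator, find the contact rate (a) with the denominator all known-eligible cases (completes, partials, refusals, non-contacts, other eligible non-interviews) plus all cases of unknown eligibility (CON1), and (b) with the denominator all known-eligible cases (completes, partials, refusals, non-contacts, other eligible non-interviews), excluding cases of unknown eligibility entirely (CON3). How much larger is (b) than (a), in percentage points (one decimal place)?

18.8

Num = 375 + 19 + 103 + 38 = 535
Denom = 375 + 19 + 103 + 116 + 38 + 193 = 844
CON1 = 535 / 844 = 0.6339
Denom = 375 + 19 + 103 + 116 + 38 = 651
CON3 = 535 / 651 = 0.8218
Difference = 82.18 − 63.39 = 18.79 percentage points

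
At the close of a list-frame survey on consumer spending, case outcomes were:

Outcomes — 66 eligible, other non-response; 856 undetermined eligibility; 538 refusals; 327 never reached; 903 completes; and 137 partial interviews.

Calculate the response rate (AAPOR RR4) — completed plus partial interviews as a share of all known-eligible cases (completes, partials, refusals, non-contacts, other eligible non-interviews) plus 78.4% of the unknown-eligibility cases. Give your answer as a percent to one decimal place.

39.4%

Numerator: 903 + 137 = 1040
Known eligible: 903 + 137 + 538 + 327 + 66 = 1971
e × U: 0.7840 × 856 = 671.10
Base: 1971 + 671.10 = 2642.10
RR4 = 1040 / 2642.10 = 0.3936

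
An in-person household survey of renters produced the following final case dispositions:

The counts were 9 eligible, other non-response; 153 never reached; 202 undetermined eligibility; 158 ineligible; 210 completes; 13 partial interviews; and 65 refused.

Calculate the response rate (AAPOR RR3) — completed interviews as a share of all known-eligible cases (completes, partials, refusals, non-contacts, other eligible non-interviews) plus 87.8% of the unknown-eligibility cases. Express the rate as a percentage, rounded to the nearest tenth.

33.5%

Num: 210
Eligible (known): 210 + 13 + 65 + 153 + 9 = 450
Eligible share of unknowns: 0.8780 × 202 = 177.36
Base: 450 + 177.36 = 627.36
RR3 = 210 / 627.36 = 0.3347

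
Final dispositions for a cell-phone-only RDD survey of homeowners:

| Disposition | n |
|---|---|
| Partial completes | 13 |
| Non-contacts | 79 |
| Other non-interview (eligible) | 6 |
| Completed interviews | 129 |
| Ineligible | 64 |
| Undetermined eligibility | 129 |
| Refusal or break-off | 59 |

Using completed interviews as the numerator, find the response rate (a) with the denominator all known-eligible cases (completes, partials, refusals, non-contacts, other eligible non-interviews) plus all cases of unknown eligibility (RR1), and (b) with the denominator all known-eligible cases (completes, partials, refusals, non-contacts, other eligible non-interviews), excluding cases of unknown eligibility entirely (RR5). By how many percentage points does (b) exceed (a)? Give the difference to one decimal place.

Num → 129
Base → 129 + 13 + 59 + 79 + 6 + 129 = 415
RR1 = 129 / 415 = 0.3108
Base → 129 + 13 + 59 + 79 + 6 = 286
RR5 = 129 / 286 = 0.4510
Difference = 45.10 − 31.08 = 14.02 percentage points

14.0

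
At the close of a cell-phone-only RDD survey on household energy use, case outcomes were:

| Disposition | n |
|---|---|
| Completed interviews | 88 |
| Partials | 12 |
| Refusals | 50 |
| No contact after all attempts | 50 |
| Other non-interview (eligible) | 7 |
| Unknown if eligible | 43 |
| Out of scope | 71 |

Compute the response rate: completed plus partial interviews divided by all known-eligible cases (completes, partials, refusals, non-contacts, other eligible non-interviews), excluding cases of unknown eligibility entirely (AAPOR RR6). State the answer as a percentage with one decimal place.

48.3%

Numerator = 88 + 12 = 100
Base = 88 + 12 + 50 + 50 + 7 = 207
RR6 = 100 / 207 = 0.4831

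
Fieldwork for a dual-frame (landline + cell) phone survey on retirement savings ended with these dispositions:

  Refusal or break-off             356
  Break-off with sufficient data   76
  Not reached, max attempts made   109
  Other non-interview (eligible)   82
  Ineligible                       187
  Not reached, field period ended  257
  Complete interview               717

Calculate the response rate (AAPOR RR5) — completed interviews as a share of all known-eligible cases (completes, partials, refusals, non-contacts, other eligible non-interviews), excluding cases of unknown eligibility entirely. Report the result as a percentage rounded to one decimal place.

44.9%

No contact after all attempts = 257 + 109 = 366
Top: 717
Base: 717 + 76 + 356 + 366 + 82 = 1597
RR5 = 717 / 1597 = 0.4490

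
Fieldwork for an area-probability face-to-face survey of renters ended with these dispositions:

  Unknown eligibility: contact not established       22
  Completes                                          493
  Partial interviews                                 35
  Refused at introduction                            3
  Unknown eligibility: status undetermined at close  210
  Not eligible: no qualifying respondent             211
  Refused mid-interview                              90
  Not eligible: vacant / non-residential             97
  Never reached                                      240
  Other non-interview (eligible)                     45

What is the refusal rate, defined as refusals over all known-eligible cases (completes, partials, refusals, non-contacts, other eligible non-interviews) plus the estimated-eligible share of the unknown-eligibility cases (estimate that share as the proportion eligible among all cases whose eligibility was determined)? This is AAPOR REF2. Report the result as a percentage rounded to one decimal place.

Refused = 3 + 90 = 93
Eligibility not determined = 22 + 210 = 232
Ineligible = 211 + 97 = 308
Numerator → 93
Determined eligible → 493 + 35 + 93 + 240 + 45 = 906
e = 906 / (906 + 308) = 906 / 1214 = 0.7463
Eligible share of unknowns → 0.7463 × 232 = 173.14
Denominator → 906 + 173.14 = 1079.14
REF2 = 93 / 1079.14 = 0.0862

8.6%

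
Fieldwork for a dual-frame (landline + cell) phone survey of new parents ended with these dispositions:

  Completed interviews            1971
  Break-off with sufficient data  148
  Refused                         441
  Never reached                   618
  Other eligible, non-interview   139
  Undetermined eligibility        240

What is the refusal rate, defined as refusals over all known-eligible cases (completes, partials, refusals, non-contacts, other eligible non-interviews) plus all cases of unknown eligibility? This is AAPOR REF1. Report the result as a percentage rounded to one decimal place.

12.4%

Num = 441
Denom = 1971 + 148 + 441 + 618 + 139 + 240 = 3557
REF1 = 441 / 3557 = 0.1240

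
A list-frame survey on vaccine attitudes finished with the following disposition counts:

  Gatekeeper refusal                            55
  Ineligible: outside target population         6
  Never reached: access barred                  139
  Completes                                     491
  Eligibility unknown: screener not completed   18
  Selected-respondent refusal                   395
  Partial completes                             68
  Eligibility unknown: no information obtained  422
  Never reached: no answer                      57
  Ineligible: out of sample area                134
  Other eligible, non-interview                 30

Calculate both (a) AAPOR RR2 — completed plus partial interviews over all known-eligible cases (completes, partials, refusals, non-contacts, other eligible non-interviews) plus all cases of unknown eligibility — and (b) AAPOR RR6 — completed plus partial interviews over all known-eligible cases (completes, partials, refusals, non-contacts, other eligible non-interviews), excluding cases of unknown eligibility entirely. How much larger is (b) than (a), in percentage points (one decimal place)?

11.9

Refusals = 55 + 395 = 450
No answer / not reached = 57 + 139 = 196
Eligibility not determined = 18 + 422 = 440
Not eligible = 6 + 134 = 140
Numerator → 491 + 68 = 559
Base → 491 + 68 + 450 + 196 + 30 + 440 = 1675
RR2 = 559 / 1675 = 0.3337
Base → 491 + 68 + 450 + 196 + 30 = 1235
RR6 = 559 / 1235 = 0.4526
Difference = 45.26 − 33.37 = 11.89 percentage points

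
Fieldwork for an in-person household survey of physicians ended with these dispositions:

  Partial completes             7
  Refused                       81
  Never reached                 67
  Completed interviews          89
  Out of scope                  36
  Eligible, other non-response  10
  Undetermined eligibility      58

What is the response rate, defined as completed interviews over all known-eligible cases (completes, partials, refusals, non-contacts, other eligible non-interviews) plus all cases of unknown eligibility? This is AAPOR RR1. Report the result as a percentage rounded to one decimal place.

28.5%

Num → 89
Denominator → 89 + 7 + 81 + 67 + 10 + 58 = 312
RR1 = 89 / 312 = 0.2853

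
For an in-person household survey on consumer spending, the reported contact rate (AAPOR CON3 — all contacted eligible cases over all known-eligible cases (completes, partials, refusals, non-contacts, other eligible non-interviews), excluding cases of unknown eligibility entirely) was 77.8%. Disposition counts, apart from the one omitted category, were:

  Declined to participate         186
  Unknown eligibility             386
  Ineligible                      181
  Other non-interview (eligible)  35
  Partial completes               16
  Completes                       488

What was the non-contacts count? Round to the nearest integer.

Numerator → 488 + 16 + 186 + 35 = 725
CON3 = 725 / D = 0.778
D = 725 / 0.778 = 931.9
Rest of base = 725
non-contacts = 931.9 − 725 ≈ 207

207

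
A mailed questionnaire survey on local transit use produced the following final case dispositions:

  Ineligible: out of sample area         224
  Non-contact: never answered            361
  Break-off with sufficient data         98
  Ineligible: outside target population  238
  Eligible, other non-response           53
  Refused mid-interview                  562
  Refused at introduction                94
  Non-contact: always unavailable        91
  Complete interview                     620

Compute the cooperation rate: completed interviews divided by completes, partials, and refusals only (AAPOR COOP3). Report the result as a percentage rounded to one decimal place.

45.1%

Refusal or break-off = 94 + 562 = 656
No answer / not reached = 361 + 91 = 452
Ineligible = 238 + 224 = 462
Top: 620
Denom: 620 + 98 + 656 = 1374
COOP3 = 620 / 1374 = 0.4512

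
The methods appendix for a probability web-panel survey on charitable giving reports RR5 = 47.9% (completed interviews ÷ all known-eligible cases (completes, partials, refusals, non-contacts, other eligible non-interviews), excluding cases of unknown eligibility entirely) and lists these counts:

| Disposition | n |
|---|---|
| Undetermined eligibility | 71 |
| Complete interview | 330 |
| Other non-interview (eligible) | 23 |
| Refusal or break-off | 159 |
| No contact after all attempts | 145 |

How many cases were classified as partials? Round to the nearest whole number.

RR5 = 330 / D = 0.479
D = 330 / 0.479 = 688.9
Other denominator terms total 657
partials = 688.9 − 657 ≈ 32

32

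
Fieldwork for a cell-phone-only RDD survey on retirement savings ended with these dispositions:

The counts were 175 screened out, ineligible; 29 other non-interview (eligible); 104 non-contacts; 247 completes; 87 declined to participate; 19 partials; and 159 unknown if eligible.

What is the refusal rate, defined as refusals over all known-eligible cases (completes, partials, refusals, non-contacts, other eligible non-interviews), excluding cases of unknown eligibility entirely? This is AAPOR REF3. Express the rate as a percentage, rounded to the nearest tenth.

Num = 87
Denom = 247 + 19 + 87 + 104 + 29 = 486
REF3 = 87 / 486 = 0.1790

17.9%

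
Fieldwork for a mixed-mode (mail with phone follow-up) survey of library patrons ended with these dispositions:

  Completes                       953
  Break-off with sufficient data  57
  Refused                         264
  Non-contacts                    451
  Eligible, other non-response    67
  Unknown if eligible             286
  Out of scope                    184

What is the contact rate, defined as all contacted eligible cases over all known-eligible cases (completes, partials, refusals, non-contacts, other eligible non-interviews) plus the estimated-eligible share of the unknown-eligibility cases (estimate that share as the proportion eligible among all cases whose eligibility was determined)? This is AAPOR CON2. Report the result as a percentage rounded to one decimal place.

Top = 953 + 57 + 264 + 67 = 1341
Known eligible = 953 + 57 + 264 + 451 + 67 = 1792
e = 1792 / (1792 + 184) = 1792 / 1976 = 0.9069
Eligible share of unknowns = 0.9069 × 286 = 259.37
Denom = 1792 + 259.37 = 2051.37
CON2 = 1341 / 2051.37 = 0.6537

65.4%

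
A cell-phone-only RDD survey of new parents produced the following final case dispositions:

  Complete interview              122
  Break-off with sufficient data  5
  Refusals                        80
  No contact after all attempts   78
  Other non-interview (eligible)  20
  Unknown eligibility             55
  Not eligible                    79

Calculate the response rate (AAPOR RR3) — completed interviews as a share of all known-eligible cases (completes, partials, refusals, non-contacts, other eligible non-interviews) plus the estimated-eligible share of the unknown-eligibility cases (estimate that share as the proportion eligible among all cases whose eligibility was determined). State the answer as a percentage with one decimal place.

35.0%

Numerator → 122
Eligible (known) → 122 + 5 + 80 + 78 + 20 = 305
e = 305 / (305 + 79) = 305 / 384 = 0.7943
Estimated eligible among unknowns → 0.7943 × 55 = 43.69
Denom → 305 + 43.69 = 348.69
RR3 = 122 / 348.69 = 0.3499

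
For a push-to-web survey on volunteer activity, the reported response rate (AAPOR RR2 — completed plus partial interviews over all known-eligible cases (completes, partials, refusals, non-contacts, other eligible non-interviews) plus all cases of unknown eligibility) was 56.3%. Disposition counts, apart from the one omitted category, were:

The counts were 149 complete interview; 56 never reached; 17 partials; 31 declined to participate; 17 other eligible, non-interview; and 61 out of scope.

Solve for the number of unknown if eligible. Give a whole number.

25

Numerator → 149 + 17 = 166
RR2 = 166 / D = 0.563
D = 166 / 0.563 = 294.8
Remaining denominator categories sum to 270
unknown if eligible = 294.8 − 270 ≈ 25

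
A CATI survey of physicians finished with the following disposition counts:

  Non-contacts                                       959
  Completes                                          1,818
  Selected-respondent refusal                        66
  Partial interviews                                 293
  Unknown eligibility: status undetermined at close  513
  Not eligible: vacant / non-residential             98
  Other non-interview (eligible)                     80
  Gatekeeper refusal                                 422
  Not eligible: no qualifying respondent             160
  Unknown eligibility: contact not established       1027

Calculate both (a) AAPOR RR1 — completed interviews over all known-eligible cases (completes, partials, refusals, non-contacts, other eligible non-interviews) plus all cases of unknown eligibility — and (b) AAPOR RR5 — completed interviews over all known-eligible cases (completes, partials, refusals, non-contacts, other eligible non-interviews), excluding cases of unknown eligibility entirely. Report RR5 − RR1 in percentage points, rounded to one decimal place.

Refusals = 422 + 66 = 488
Eligibility not determined = 1027 + 513 = 1540
Ineligible = 160 + 98 = 258
Num = 1818
Denom = 1818 + 293 + 488 + 959 + 80 + 1540 = 5178
RR1 = 1818 / 5178 = 0.3511
Denom = 1818 + 293 + 488 + 959 + 80 = 3638
RR5 = 1818 / 3638 = 0.4997
Difference = 49.97 − 35.11 = 14.86 percentage points

14.9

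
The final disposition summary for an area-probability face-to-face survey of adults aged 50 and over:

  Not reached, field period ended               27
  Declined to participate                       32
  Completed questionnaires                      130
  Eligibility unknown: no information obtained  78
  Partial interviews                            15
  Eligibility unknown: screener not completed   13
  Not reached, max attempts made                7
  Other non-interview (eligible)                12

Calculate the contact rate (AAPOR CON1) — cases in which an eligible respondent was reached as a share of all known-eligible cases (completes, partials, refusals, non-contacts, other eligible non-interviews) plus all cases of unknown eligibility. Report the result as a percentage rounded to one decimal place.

No answer / not reached = 27 + 7 = 34
Unknown eligibility = 13 + 78 = 91
Num → 130 + 15 + 32 + 12 = 189
Denom → 130 + 15 + 32 + 34 + 12 + 91 = 314
CON1 = 189 / 314 = 0.6019

60.2%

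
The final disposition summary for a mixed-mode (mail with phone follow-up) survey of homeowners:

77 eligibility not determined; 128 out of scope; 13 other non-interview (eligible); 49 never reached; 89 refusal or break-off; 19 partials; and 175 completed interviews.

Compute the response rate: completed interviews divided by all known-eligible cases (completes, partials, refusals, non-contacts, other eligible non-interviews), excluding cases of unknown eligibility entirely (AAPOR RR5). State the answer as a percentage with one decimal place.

50.7%

Top: 175
Denom: 175 + 19 + 89 + 49 + 13 = 345
RR5 = 175 / 345 = 0.5072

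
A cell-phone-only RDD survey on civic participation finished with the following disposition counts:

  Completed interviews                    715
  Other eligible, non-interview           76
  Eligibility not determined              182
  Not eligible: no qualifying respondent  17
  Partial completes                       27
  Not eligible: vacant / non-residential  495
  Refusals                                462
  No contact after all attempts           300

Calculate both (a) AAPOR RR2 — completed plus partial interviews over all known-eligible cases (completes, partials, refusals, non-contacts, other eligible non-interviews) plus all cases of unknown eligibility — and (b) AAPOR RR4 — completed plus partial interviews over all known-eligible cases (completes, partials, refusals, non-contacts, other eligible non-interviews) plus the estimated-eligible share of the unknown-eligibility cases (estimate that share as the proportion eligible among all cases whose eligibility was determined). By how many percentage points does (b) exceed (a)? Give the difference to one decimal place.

1.1

Not eligible = 17 + 495 = 512
Numerator → 715 + 27 = 742
Denominator → 715 + 27 + 462 + 300 + 76 + 182 = 1762
RR2 = 742 / 1762 = 0.4211
Eligible (known) → 715 + 27 + 462 + 300 + 76 = 1580
e = 1580 / (1580 + 512) = 1580 / 2092 = 0.7553
e × U → 0.7553 × 182 = 137.46
Denominator → 1580 + 137.46 = 1717.46
RR4 = 742 / 1717.46 = 0.4320
Difference = 43.20 − 42.11 = 1.09 percentage points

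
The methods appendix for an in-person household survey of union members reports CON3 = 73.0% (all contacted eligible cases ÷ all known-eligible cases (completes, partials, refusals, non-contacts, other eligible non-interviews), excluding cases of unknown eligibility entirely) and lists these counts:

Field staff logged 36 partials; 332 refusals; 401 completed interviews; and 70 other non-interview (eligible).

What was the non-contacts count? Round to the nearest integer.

310

Numerator → 401 + 36 + 332 + 70 = 839
CON3 = 839 / D = 0.730
D = 839 / 0.730 = 1149.3
Other denominator terms total 839
non-contacts = 1149.3 − 839 ≈ 310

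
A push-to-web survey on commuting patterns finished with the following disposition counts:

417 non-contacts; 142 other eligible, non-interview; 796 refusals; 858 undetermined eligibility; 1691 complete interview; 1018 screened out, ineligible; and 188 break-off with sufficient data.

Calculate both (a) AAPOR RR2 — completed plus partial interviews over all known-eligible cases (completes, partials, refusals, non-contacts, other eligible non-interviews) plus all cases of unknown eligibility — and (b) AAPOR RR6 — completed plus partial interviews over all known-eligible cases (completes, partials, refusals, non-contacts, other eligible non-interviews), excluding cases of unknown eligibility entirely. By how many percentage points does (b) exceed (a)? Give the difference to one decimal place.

Numerator = 1691 + 188 = 1879
Denominator = 1691 + 188 + 796 + 417 + 142 + 858 = 4092
RR2 = 1879 / 4092 = 0.4592
Denominator = 1691 + 188 + 796 + 417 + 142 = 3234
RR6 = 1879 / 3234 = 0.5810
Difference = 58.10 − 45.92 = 12.18 percentage points

12.2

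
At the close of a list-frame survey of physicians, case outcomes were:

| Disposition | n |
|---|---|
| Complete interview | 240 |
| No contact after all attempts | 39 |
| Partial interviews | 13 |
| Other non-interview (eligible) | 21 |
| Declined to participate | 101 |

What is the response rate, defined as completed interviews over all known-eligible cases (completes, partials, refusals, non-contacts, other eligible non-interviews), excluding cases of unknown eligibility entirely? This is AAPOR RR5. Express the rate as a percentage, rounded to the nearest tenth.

Numerator → 240
Denom → 240 + 13 + 101 + 39 + 21 = 414
RR5 = 240 / 414 = 0.5797

58.0%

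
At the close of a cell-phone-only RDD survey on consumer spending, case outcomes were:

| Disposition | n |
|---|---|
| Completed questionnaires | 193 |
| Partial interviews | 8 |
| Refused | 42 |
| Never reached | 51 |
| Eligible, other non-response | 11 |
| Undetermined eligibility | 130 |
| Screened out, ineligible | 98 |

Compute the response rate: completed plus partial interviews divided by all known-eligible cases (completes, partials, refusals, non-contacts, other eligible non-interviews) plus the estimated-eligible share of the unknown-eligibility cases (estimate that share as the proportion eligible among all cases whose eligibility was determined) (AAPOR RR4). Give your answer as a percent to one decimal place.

Top → 193 + 8 = 201
Eligible (known) → 193 + 8 + 42 + 51 + 11 = 305
e = 305 / (305 + 98) = 305 / 403 = 0.7568
e × U → 0.7568 × 130 = 98.38
Denominator → 305 + 98.38 = 403.38
RR4 = 201 / 403.38 = 0.4983

49.8%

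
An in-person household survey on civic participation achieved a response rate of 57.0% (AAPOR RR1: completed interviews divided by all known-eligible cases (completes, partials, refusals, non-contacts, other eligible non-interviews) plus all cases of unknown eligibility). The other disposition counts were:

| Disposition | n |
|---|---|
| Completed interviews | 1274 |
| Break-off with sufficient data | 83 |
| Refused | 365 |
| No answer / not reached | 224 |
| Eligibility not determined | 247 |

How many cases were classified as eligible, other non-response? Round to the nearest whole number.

42

RR1 = 1274 / D = 0.570
D = 1274 / 0.570 = 2235.1
Remaining denominator categories sum to 2193
eligible, other non-response = 2235.1 − 2193 ≈ 42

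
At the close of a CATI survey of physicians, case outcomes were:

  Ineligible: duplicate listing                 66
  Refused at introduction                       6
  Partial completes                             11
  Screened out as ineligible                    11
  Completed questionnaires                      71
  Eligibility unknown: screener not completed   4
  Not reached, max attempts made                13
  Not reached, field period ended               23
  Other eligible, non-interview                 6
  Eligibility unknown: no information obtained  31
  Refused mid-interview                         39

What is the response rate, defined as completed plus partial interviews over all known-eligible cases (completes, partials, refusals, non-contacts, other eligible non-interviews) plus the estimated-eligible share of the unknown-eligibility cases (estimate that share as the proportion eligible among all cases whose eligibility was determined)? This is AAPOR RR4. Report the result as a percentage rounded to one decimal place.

42.5%

Refused = 6 + 39 = 45
Non-contacts = 23 + 13 = 36
Eligibility not determined = 4 + 31 = 35
Not eligible = 11 + 66 = 77
Num → 71 + 11 = 82
Eligible (known) → 71 + 11 + 45 + 36 + 6 = 169
e = 169 / (169 + 77) = 169 / 246 = 0.6870
Eligible share of unknowns → 0.6870 × 35 = 24.05
Base → 169 + 24.05 = 193.05
RR4 = 82 / 193.05 = 0.4248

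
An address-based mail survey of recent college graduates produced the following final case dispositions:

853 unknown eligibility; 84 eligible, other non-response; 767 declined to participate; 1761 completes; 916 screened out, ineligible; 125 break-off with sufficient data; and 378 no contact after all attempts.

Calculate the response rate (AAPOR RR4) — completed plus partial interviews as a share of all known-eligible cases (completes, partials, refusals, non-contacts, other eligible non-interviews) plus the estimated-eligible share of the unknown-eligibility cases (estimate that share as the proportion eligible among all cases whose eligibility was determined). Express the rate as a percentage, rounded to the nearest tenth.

50.0%

Numerator → 1761 + 125 = 1886
Determined eligible → 1761 + 125 + 767 + 378 + 84 = 3115
e = 3115 / (3115 + 916) = 3115 / 4031 = 0.7728
Estimated eligible among unknowns → 0.7728 × 853 = 659.20
Denom → 3115 + 659.20 = 3774.20
RR4 = 1886 / 3774.20 = 0.4997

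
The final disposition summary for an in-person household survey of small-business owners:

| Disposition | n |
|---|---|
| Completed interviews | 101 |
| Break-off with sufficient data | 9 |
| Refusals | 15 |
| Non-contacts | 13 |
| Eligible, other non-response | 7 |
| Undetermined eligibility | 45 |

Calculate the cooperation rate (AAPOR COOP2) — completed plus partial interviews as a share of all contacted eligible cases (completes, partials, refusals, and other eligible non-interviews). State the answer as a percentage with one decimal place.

83.3%

Num → 101 + 9 = 110
Denominator → 101 + 9 + 15 + 7 = 132
COOP2 = 110 / 132 = 0.8333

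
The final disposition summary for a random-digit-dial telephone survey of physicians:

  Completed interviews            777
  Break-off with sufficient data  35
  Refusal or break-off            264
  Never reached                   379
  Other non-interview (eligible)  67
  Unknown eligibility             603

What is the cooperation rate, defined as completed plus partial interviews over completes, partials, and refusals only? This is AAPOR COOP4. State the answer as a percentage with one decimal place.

Num → 777 + 35 = 812
Denominator → 777 + 35 + 264 = 1076
COOP4 = 812 / 1076 = 0.7546

75.5%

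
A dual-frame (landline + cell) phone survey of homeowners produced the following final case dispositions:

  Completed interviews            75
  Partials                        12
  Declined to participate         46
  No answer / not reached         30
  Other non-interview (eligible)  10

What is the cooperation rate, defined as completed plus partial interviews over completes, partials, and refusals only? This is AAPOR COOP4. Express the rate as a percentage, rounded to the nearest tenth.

65.4%

Num → 75 + 12 = 87
Base → 75 + 12 + 46 = 133
COOP4 = 87 / 133 = 0.6541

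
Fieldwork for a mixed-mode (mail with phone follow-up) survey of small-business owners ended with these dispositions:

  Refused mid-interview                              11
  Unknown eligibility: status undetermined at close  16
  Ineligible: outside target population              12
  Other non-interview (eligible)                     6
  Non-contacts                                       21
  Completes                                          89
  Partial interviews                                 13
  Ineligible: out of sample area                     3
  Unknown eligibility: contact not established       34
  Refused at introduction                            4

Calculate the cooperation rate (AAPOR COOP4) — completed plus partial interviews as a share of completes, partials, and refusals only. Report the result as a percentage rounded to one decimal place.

Refusal or break-off = 4 + 11 = 15
Eligibility not determined = 34 + 16 = 50
Screened out, ineligible = 12 + 3 = 15
Top: 89 + 13 = 102
Denominator: 89 + 13 + 15 = 117
COOP4 = 102 / 117 = 0.8718

87.2%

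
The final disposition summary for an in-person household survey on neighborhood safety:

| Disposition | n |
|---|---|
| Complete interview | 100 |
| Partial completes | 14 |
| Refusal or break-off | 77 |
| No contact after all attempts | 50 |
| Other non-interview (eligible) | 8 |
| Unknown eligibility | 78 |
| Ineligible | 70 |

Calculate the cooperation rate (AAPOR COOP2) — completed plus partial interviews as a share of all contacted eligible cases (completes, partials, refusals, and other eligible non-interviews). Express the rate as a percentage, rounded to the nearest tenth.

57.3%

Num = 100 + 14 = 114
Denom = 100 + 14 + 77 + 8 = 199
COOP2 = 114 / 199 = 0.5729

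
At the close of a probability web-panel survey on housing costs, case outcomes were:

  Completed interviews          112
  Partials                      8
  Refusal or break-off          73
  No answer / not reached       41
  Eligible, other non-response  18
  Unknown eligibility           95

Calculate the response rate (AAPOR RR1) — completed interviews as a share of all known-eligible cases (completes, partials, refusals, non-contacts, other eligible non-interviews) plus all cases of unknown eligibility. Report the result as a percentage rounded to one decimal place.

32.3%

Top = 112
Denom = 112 + 8 + 73 + 41 + 18 + 95 = 347
RR1 = 112 / 347 = 0.3228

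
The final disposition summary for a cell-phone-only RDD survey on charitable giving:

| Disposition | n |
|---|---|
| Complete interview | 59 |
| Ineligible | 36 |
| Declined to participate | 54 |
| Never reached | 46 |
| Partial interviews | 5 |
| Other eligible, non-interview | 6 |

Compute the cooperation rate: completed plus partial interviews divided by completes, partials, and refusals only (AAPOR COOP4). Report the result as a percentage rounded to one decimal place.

Num = 59 + 5 = 64
Base = 59 + 5 + 54 = 118
COOP4 = 64 / 118 = 0.5424

54.2%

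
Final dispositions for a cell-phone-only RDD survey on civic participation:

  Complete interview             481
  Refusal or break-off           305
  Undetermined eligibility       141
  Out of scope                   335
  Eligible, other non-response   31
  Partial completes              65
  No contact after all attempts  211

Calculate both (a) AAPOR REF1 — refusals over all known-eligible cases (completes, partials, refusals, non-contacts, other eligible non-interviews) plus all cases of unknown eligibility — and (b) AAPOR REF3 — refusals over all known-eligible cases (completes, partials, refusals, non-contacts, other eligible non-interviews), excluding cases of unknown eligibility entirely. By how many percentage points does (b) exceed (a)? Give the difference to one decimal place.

3.2

Numerator: 305
Base: 481 + 65 + 305 + 211 + 31 + 141 = 1234
REF1 = 305 / 1234 = 0.2472
Base: 481 + 65 + 305 + 211 + 31 = 1093
REF3 = 305 / 1093 = 0.2790
Difference = 27.90 − 24.72 = 3.18 percentage points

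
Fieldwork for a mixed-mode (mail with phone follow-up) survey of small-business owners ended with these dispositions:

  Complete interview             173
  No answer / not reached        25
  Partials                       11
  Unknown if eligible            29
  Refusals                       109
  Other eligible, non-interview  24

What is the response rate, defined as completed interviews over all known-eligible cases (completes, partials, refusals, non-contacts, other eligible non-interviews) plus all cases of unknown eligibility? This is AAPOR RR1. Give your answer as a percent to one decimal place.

46.6%

Num = 173
Base = 173 + 11 + 109 + 25 + 24 + 29 = 371
RR1 = 173 / 371 = 0.4663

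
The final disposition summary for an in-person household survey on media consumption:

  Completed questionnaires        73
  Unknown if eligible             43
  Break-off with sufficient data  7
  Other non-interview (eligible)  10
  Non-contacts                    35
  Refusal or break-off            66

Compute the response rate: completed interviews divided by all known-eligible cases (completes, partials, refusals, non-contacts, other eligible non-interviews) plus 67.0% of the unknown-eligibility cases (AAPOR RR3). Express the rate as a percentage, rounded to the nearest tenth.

Numerator → 73
Eligible (known) → 73 + 7 + 66 + 35 + 10 = 191
e × U → 0.6700 × 43 = 28.81
Denom → 191 + 28.81 = 219.81
RR3 = 73 / 219.81 = 0.3321

33.2%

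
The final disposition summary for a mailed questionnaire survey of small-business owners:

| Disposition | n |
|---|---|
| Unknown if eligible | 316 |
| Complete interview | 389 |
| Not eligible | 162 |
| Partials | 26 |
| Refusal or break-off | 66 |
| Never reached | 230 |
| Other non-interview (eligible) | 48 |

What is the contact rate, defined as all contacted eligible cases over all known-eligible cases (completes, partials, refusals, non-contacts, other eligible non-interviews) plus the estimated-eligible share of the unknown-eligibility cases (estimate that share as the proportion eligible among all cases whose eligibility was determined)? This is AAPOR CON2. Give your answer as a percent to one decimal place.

51.9%

Numerator = 389 + 26 + 66 + 48 = 529
Known eligible = 389 + 26 + 66 + 230 + 48 = 759
e = 759 / (759 + 162) = 759 / 921 = 0.8241
Estimated eligible among unknowns = 0.8241 × 316 = 260.42
Denom = 759 + 260.42 = 1019.42
CON2 = 529 / 1019.42 = 0.5189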